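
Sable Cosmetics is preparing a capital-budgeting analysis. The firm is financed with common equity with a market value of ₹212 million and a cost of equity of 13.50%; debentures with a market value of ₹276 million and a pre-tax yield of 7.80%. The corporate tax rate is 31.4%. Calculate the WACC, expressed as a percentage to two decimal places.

Total capital V = 212 + 276 = 488.
Equity: weight = 212/488 = 0.4344; cost = 13.5%.
Debentures: weight = 276/488 = 0.5656; after-tax cost = 7.8% × (1 − 31.4%) = 5.3508%.
WACC = 0.4344 × 13.5000% + 0.5656 × 5.3508% = 8.8910%.

8.89%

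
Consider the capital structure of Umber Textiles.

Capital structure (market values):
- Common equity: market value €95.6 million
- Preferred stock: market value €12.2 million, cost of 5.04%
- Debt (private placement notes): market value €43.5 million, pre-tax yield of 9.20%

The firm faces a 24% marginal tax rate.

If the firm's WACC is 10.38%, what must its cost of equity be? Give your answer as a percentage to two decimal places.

Total capital V = 95.6 + 12.2 + 43.5 = 151.3.
Equity weight = 95.6/151.3 = 0.6319.
Preferred weight = 12.2/151.3 = 0.0806.
Private placement notes weight = 43.5/151.3 = 0.2875.
Debt contribution = 0.2875 × 9.2% × (1 − 24%) = 2.0103%.
Preferred contribution = 0.0806 × 5.04% = 0.4064%.
Required equity contribution = 10.38% − 2.4167% = 7.9633%.
Re = 7.9633% / 0.6319 = 12.6031%.

12.60%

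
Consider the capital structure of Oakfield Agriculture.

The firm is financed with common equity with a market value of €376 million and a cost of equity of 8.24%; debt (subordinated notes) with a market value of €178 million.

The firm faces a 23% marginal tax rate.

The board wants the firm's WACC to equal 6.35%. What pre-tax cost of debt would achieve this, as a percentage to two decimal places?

3.06%

Total capital V = 376 + 178 = 554.
Equity weight = 376/554 = 0.6787.
Subordinated notes weight = 178/554 = 0.3213.
Equity contribution = 0.6787 × 8.24% = 5.5925%.
Remaining for debt = 6.35% − 5.5925% = 0.7575%.
Rd × (1 − 23%) × 0.3213 = 0.7575%  ⇒  Rd = 3.0619%.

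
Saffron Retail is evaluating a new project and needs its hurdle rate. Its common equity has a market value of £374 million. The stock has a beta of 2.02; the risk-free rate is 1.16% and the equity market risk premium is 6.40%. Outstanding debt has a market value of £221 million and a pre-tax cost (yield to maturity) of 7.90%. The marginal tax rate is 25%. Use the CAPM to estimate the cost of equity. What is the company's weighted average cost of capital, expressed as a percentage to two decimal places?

Cost of equity via CAPM: Re = 1.16% + 2.02 × 6.4% = 14.0880%.
Total capital V = 374 + 221 = 595.
Equity: weight = 374/595 = 0.6286; cost = 14.088%.
Debt: weight = 221/595 = 0.3714; after-tax cost = 7.9% × (1 − 25%) = 5.9250%.
WACC = 0.6286 × 14.0880% + 0.3714 × 5.9250% = 11.0560%.

11.06%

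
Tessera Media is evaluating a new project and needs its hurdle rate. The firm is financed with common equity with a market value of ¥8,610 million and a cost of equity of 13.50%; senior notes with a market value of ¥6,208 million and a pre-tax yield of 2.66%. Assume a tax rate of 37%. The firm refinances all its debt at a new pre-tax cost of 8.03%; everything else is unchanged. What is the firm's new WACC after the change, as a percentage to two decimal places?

After the change:
Total capital V = 8610 + 6208 = 14818.
Equity: weight = 8610/14818 = 0.5811; cost = 13.5%.
Senior notes: weight = 6208/14818 = 0.4189; after-tax cost = 8.03% × (1 − 37%) = 5.0589%.
WACC = 0.5811 × 13.5000% + 0.4189 × 5.0589% = 9.9636%.

9.96%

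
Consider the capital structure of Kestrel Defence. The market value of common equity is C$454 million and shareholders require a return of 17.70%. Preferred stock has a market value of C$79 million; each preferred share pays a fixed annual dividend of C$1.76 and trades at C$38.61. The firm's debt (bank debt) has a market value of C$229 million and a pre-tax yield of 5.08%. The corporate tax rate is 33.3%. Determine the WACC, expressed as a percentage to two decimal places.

12.04%

Cost of preferred: Rp = 1.76 / 38.61 = 4.5584%.
Total capital V = 454 + 79 + 229 = 762.
Equity: weight = 454/762 = 0.5958; cost = 17.7%.
Preferred: weight = 79/762 = 0.1037; cost = 4.5584%.
Bank debt: weight = 229/762 = 0.3005; after-tax cost = 5.08% × (1 − 33.3%) = 3.3884%.
WACC = 0.5958 × 17.7000% + 0.1037 × 4.5584% + 0.3005 × 3.3884% = 12.0365%.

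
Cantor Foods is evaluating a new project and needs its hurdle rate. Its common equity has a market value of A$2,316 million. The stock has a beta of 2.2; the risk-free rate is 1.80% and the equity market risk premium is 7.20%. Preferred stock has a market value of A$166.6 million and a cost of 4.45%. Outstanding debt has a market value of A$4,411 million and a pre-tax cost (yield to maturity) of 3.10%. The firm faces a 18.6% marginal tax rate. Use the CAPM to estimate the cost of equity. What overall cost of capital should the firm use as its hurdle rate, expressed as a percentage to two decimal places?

7.65%

Cost of equity via CAPM: Re = 1.8% + 2.2 × 7.2% = 17.6400%.
Total capital V = 2316 + 166.6 + 4411 = 6893.6.
Equity: weight = 2316/6893.6 = 0.3360; cost = 17.64%.
Preferred: weight = 166.6/6893.6 = 0.0242; cost = 4.45%.
Debt: weight = 4411/6893.6 = 0.6399; after-tax cost = 3.1% × (1 − 18.6%) = 2.5234%.
WACC = 0.3360 × 17.6400% + 0.0242 × 4.4500% + 0.6399 × 2.5234% = 7.6486%.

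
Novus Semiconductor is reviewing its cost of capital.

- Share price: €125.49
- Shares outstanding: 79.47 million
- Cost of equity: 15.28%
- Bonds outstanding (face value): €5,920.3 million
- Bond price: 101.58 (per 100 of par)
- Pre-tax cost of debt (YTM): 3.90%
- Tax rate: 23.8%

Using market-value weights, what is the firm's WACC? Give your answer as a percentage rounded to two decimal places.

10.65%

Market value of equity E = 125.49 × 79.47m = 9972.6903m. Market value of debt D = 5920.3m × 101.58/100 = 6013.84074m.
Total capital V = 9972.6903 + 6013.84074 = 15986.53104.
Equity: weight = 9972.6903/15986.53104 = 0.6238; cost = 15.28%.
Bonds outstanding: weight = 6013.84074/15986.53104 = 0.3762; after-tax cost = 3.9% × (1 − 23.8%) = 2.9718%.
WACC = 0.6238 × 15.2800% + 0.3762 × 2.9718% = 10.6499%.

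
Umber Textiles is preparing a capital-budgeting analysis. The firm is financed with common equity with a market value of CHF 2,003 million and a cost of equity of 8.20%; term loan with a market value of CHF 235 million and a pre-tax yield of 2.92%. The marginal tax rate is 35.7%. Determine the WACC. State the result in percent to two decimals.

Total capital V = 2003 + 235 = 2238.
Equity: weight = 2003/2238 = 0.8950; cost = 8.2%.
Term loan: weight = 235/2238 = 0.1050; after-tax cost = 2.92% × (1 − 35.7%) = 1.8776%.
WACC = 0.8950 × 8.2000% + 0.1050 × 1.8776% = 7.5361%.

7.54%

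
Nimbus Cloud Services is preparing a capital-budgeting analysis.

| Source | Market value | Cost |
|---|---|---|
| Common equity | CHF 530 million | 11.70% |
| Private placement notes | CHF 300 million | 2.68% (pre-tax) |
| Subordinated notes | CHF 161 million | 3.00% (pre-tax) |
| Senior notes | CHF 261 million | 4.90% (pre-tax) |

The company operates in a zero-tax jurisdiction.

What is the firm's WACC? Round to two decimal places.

7.00%

Total capital V = 530 + 300 + 161 + 261 = 1252.
Equity: weight = 530/1252 = 0.4233; cost = 11.7%.
Private placement notes: weight = 300/1252 = 0.2396; after-tax cost = 2.68% × (1 − 0%) = 2.6800%.
Subordinated notes: weight = 161/1252 = 0.1286; after-tax cost = 3% × (1 − 0%) = 3.0000%.
Senior notes: weight = 261/1252 = 0.2085; after-tax cost = 4.9% × (1 − 0%) = 4.9000%.
WACC = 0.4233 × 11.7000% + 0.2396 × 2.6800% + 0.1286 × 3.0000% + 0.2085 × 4.9000% = 7.0023%.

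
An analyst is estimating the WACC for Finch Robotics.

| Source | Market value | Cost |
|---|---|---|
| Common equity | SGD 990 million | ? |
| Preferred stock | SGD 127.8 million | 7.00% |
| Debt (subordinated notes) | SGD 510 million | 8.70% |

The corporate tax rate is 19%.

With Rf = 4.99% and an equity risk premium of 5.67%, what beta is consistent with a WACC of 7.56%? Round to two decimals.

0.51

Total capital V = 990 + 127.8 + 510 = 1627.8.
Equity weight = 990/1627.8 = 0.6082.
Preferred weight = 127.8/1627.8 = 0.0785.
Subordinated notes weight = 510/1627.8 = 0.3133.
Debt contribution = 0.3133 × 8.7% × (1 − 19%) = 2.2079%.
Preferred contribution = 0.0785 × 7% = 0.5496%.
Required equity contribution = 7.56% − 2.7574% = 4.8026%  ⇒  Re = 7.8966%.
CAPM: 7.8966% = 4.99% + β × 5.67%  ⇒  β = 0.5126.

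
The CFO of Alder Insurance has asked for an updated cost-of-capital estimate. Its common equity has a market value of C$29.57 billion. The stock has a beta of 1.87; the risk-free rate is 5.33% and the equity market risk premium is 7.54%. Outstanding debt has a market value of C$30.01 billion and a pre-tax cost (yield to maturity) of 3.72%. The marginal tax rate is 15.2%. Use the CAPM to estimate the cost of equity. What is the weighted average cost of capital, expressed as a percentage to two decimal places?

11.23%

Cost of equity via CAPM: Re = 5.33% + 1.87 × 7.54% = 19.4298%.
Total capital V = 29.57 + 30.01 = 59.58.
Equity: weight = 29.57/59.58 = 0.4963; cost = 19.4298%.
Debt: weight = 30.01/59.58 = 0.5037; after-tax cost = 3.72% × (1 − 15.2%) = 3.1546%.
WACC = 0.4963 × 19.4298% + 0.5037 × 3.1546% = 11.2321%.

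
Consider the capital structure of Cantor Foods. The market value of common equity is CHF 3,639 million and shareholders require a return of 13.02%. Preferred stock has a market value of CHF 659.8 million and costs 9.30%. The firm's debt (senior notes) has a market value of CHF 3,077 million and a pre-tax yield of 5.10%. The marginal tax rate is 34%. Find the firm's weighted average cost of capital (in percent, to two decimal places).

Total capital V = 3639 + 659.8 + 3077 = 7375.8.
Equity: weight = 3639/7375.8 = 0.4934; cost = 13.02%.
Preferred: weight = 659.8/7375.8 = 0.0895; cost = 9.3%.
Senior notes: weight = 3077/7375.8 = 0.4172; after-tax cost = 5.1% × (1 − 34%) = 3.3660%.
WACC = 0.4934 × 13.0200% + 0.0895 × 9.3000% + 0.4172 × 3.3660% = 8.6598%.

8.66%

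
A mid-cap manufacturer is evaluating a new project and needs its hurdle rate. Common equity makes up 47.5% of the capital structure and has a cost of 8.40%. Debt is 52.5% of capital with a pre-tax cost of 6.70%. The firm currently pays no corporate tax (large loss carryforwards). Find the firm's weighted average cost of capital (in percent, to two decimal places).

7.51%

After-tax cost of debt = 6.7% × (1 − 0%) = 6.7000%.
WACC = 0.475 × 8.4000% + 0.525 × 6.7000% = 7.5075%.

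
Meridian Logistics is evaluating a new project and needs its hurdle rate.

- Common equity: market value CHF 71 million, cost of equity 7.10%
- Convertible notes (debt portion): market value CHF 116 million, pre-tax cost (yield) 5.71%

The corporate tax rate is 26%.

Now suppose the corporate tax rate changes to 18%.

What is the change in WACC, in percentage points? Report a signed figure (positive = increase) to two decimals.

+0.28 pp

Current WACC:
Total capital V = 71 + 116 = 187.
Equity: weight = 71/187 = 0.3797; cost = 7.1%.
Convertible notes (debt portion): weight = 116/187 = 0.6203; after-tax cost = 5.71% × (1 − 26%) = 4.2254%.
WACC = 0.3797 × 7.1000% + 0.6203 × 4.2254% = 5.3168%.
After the change:
Total capital V = 71 + 116 = 187.
Equity: weight = 71/187 = 0.3797; cost = 7.1%.
Convertible notes (debt portion): weight = 116/187 = 0.6203; after-tax cost = 5.71% × (1 − 18%) = 4.6822%.
WACC = 0.3797 × 7.1000% + 0.6203 × 4.6822% = 5.6002%.
Change in WACC = 5.6002% − 5.3168% = 0.2834 pp.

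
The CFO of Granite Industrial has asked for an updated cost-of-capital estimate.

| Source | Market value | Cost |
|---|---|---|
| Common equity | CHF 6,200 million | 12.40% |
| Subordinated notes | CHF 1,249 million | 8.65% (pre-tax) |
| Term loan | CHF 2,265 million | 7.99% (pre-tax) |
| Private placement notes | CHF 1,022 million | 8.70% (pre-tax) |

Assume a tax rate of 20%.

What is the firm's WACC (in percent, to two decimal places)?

Total capital V = 6200 + 1249 + 2265 + 1022 = 10736.
Equity: weight = 6200/10736 = 0.5775; cost = 12.4%.
Subordinated notes: weight = 1249/10736 = 0.1163; after-tax cost = 8.65% × (1 − 20%) = 6.9200%.
Term loan: weight = 2265/10736 = 0.2110; after-tax cost = 7.99% × (1 − 20%) = 6.3920%.
Private placement notes: weight = 1022/10736 = 0.0952; after-tax cost = 8.7% × (1 − 20%) = 6.9600%.
WACC = 0.5775 × 12.4000% + 0.1163 × 6.9200% + 0.2110 × 6.3920% + 0.0952 × 6.9600% = 9.9771%.

9.98%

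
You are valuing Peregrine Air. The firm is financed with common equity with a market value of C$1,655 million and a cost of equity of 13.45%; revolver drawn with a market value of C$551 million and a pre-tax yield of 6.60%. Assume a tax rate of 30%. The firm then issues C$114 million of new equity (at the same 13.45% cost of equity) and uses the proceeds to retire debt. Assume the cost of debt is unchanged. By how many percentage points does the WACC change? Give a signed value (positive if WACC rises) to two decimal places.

Current WACC:
Total capital V = 1655 + 551 = 2206.
Equity: weight = 1655/2206 = 0.7502; cost = 13.45%.
Revolver drawn: weight = 551/2206 = 0.2498; after-tax cost = 6.6% × (1 − 30%) = 4.6200%.
WACC = 0.7502 × 13.4500% + 0.2498 × 4.6200% = 11.2445%.
After the change:
Total capital V = 1769 + 437 = 2206.
Equity: weight = 1769/2206 = 0.8019; cost = 13.45%.
Revolver drawn: weight = 437/2206 = 0.1981; after-tax cost = 6.6% × (1 − 30%) = 4.6200%.
WACC = 0.8019 × 13.4500% + 0.1981 × 4.6200% = 11.7008%.
Change in WACC = 11.7008% − 11.2445% = 0.4563 pp.

+0.46 pp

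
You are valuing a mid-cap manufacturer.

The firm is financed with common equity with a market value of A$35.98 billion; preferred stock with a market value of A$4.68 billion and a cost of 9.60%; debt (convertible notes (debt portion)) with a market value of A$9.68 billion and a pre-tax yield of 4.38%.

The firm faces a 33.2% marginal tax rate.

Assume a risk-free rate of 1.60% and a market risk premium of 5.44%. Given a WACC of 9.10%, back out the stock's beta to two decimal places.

1.67

Total capital V = 35.98 + 4.68 + 9.68 = 50.34.
Equity weight = 35.98/50.34 = 0.7147.
Preferred weight = 4.68/50.34 = 0.0930.
Convertible notes (debt portion) weight = 9.68/50.34 = 0.1923.
Debt contribution = 0.1923 × 4.38% × (1 − 33.2%) = 0.5626%.
Preferred contribution = 0.0930 × 9.6% = 0.8925%.
Required equity contribution = 9.1% − 1.4551% = 7.6449%  ⇒  Re = 10.6960%.
CAPM: 10.6960% = 1.6% + β × 5.44%  ⇒  β = 1.6721.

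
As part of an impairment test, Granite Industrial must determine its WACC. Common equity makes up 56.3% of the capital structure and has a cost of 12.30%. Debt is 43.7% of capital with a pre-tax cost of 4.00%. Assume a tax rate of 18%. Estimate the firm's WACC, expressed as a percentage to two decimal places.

8.36%

After-tax cost of debt = 4% × (1 − 18%) = 3.2800%.
WACC = 0.563 × 12.3000% + 0.437 × 3.2800% = 8.3583%.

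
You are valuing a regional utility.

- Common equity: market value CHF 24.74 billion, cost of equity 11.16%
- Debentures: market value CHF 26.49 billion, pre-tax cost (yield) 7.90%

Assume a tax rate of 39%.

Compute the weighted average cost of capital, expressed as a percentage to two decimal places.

7.88%

Total capital V = 24.74 + 26.49 = 51.23.
Equity: weight = 24.74/51.23 = 0.4829; cost = 11.16%.
Debentures: weight = 26.49/51.23 = 0.5171; after-tax cost = 7.9% × (1 − 39%) = 4.8190%.
WACC = 0.4829 × 11.1600% + 0.5171 × 4.8190% = 7.8812%.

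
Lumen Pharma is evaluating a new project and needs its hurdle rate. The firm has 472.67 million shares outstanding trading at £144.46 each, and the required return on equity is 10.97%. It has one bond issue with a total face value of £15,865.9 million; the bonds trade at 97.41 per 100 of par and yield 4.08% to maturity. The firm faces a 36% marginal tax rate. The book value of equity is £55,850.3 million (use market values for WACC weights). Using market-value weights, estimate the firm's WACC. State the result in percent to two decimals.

Market value of equity E = 144.46 × 472.67m = 68281.9082m. Market value of debt D = 15865.9m × 97.41/100 = 15454.97319m.
Total capital V = 68281.9082 + 15454.97319 = 83736.88139.
Equity: weight = 68281.9082/83736.88139 = 0.8154; cost = 10.97%.
Bonds outstanding: weight = 15454.97319/83736.88139 = 0.1846; after-tax cost = 4.08% × (1 − 36%) = 2.6112%.
WACC = 0.8154 × 10.9700% + 0.1846 × 2.6112% = 9.4273%.

9.43%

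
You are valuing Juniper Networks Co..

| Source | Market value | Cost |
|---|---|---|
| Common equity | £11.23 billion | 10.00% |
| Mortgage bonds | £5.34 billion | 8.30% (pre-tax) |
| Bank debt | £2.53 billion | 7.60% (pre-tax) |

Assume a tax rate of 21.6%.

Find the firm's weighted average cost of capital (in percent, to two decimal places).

8.49%

Total capital V = 11.23 + 5.34 + 2.53 = 19.1.
Equity: weight = 11.23/19.1 = 0.5880; cost = 10%.
Mortgage bonds: weight = 5.34/19.1 = 0.2796; after-tax cost = 8.3% × (1 − 21.6%) = 6.5072%.
Bank debt: weight = 2.53/19.1 = 0.1325; after-tax cost = 7.6% × (1 − 21.6%) = 5.9584%.
WACC = 0.5880 × 10.0000% + 0.2796 × 6.5072% + 0.1325 × 5.9584% = 8.4881%.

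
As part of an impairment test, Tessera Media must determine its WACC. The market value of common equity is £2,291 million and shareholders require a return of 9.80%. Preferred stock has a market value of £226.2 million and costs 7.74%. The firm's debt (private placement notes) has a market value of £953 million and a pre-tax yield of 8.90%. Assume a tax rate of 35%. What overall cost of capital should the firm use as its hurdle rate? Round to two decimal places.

8.56%

Total capital V = 2291 + 226.2 + 953 = 3470.2.
Equity: weight = 2291/3470.2 = 0.6602; cost = 9.8%.
Preferred: weight = 226.2/3470.2 = 0.0652; cost = 7.74%.
Private placement notes: weight = 953/3470.2 = 0.2746; after-tax cost = 8.9% × (1 − 35%) = 5.7850%.
WACC = 0.6602 × 9.8000% + 0.0652 × 7.7400% + 0.2746 × 5.7850% = 8.5631%.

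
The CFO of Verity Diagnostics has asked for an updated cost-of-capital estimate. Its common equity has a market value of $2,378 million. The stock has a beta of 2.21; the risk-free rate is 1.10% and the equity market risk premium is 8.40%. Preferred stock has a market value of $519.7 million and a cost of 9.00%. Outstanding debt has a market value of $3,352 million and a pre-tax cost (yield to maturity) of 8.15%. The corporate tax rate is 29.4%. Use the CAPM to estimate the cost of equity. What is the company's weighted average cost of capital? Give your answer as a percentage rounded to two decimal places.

11.32%

Cost of equity via CAPM: Re = 1.1% + 2.21 × 8.4% = 19.6640%.
Total capital V = 2378 + 519.7 + 3352 = 6249.7.
Equity: weight = 2378/6249.7 = 0.3805; cost = 19.664%.
Preferred: weight = 519.7/6249.7 = 0.0832; cost = 9%.
Debt: weight = 3352/6249.7 = 0.5363; after-tax cost = 8.15% × (1 − 29.4%) = 5.7539%.
WACC = 0.3805 × 19.6640% + 0.0832 × 9.0000% + 0.5363 × 5.7539% = 11.3166%.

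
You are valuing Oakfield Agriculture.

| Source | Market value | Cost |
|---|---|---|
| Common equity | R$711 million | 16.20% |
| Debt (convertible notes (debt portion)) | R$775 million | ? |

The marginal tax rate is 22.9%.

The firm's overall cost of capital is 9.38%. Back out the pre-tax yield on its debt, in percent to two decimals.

4.05%

Total capital V = 711 + 775 = 1486.
Equity weight = 711/1486 = 0.4785.
Convertible notes (debt portion) weight = 775/1486 = 0.5215.
Equity contribution = 0.4785 × 16.2% = 7.7511%.
Remaining for debt = 9.38% − 7.7511% = 1.6289%.
Rd × (1 − 22.9%) × 0.5215 = 1.6289%  ⇒  Rd = 4.0508%.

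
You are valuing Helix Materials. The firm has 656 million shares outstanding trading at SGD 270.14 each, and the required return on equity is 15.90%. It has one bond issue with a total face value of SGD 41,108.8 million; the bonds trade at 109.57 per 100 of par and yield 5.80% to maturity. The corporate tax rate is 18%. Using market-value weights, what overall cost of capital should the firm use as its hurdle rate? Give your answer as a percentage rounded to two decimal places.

Market value of equity E = 270.14 × 656m = 177211.84m. Market value of debt D = 41108.8m × 109.57/100 = 45042.91216m.
Total capital V = 177211.84 + 45042.91216 = 222254.75216.
Equity: weight = 177211.84/222254.75216 = 0.7973; cost = 15.9%.
Bonds outstanding: weight = 45042.91216/222254.75216 = 0.2027; after-tax cost = 5.8% × (1 − 18%) = 4.7560%.
WACC = 0.7973 × 15.9000% + 0.2027 × 4.7560% = 13.6415%.

13.64%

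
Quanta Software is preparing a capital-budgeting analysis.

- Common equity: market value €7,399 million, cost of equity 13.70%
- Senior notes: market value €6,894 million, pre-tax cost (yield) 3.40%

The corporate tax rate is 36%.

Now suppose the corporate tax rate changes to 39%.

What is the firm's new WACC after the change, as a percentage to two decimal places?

8.09%

After the change:
Total capital V = 7399 + 6894 = 14293.
Equity: weight = 7399/14293 = 0.5177; cost = 13.7%.
Senior notes: weight = 6894/14293 = 0.4823; after-tax cost = 3.4% × (1 − 39%) = 2.0740%.
WACC = 0.5177 × 13.7000% + 0.4823 × 2.0740% = 8.0924%.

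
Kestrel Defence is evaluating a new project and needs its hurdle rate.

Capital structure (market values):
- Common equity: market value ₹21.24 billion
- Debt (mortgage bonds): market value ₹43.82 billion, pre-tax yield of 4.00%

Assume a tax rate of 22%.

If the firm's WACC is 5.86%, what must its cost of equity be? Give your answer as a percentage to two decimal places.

11.51%

Total capital V = 21.24 + 43.82 = 65.06.
Equity weight = 21.24/65.06 = 0.3265.
Mortgage bonds weight = 43.82/65.06 = 0.6735.
Debt contribution = 0.6735 × 4% × (1 − 22%) = 2.1014%.
Required equity contribution = 5.86% − 2.1014% = 3.7586%.
Re = 3.7586% / 0.3265 = 11.5129%.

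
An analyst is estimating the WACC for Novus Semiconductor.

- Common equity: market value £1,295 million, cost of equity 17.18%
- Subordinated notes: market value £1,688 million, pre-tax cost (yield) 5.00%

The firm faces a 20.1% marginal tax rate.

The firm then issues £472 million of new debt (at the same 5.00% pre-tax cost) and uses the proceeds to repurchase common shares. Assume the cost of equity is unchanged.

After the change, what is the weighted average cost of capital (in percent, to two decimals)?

7.63%

After the change:
Total capital V = 823 + 2160 = 2983.
Equity: weight = 823/2983 = 0.2759; cost = 17.18%.
Subordinated notes: weight = 2160/2983 = 0.7241; after-tax cost = 5% × (1 − 20.1%) = 3.9950%.
WACC = 0.2759 × 17.1800% + 0.7241 × 3.9950% = 7.6327%.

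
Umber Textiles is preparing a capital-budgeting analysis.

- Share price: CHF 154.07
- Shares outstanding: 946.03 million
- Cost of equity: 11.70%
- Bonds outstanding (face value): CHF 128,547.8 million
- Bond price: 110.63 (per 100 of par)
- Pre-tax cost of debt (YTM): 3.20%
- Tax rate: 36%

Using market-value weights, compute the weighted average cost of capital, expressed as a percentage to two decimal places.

Market value of equity E = 154.07 × 946.03m = 145754.8421m. Market value of debt D = 128547.8m × 110.63/100 = 142212.43114m.
Total capital V = 145754.8421 + 142212.43114 = 287967.27324.
Equity: weight = 145754.8421/287967.27324 = 0.5062; cost = 11.7%.
Bonds outstanding: weight = 142212.43114/287967.27324 = 0.4938; after-tax cost = 3.2% × (1 − 36%) = 2.0480%.
WACC = 0.5062 × 11.7000% + 0.4938 × 2.0480% = 6.9334%.

6.93%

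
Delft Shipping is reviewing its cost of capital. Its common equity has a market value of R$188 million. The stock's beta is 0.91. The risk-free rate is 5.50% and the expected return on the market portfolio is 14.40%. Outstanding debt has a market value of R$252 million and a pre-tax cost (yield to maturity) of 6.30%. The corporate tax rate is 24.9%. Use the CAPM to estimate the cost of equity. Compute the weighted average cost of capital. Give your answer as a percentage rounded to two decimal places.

8.52%

Market risk premium = 14.4% − 5.5% = 8.9%.
Cost of equity via CAPM: Re = 5.5% + 0.91 × 8.9% = 13.5990%.
Total capital V = 188 + 252 = 440.
Equity: weight = 188/440 = 0.4273; cost = 13.599%.
Debt: weight = 252/440 = 0.5727; after-tax cost = 6.3% × (1 − 24.9%) = 4.7313%.
WACC = 0.4273 × 13.5990% + 0.5727 × 4.7313% = 8.5202%.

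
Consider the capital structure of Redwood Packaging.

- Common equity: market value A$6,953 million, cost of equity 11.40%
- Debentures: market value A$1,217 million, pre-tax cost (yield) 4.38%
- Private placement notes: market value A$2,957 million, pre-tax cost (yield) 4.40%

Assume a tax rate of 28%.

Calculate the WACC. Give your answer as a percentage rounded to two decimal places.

8.31%

Total capital V = 6953 + 1217 + 2957 = 11127.
Equity: weight = 6953/11127 = 0.6249; cost = 11.4%.
Debentures: weight = 1217/11127 = 0.1094; after-tax cost = 4.38% × (1 − 28%) = 3.1536%.
Private placement notes: weight = 2957/11127 = 0.2657; after-tax cost = 4.4% × (1 − 28%) = 3.1680%.
WACC = 0.6249 × 11.4000% + 0.1094 × 3.1536% + 0.2657 × 3.1680% = 8.3104%.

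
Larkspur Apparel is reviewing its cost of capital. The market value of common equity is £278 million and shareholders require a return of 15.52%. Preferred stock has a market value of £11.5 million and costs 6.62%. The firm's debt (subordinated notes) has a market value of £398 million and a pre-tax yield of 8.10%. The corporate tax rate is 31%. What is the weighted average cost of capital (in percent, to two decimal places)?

9.62%

Total capital V = 278 + 11.5 + 398 = 687.5.
Equity: weight = 278/687.5 = 0.4044; cost = 15.52%.
Preferred: weight = 11.5/687.5 = 0.0167; cost = 6.62%.
Subordinated notes: weight = 398/687.5 = 0.5789; after-tax cost = 8.1% × (1 − 31%) = 5.5890%.
WACC = 0.4044 × 15.5200% + 0.0167 × 6.6200% + 0.5789 × 5.5890% = 9.6220%.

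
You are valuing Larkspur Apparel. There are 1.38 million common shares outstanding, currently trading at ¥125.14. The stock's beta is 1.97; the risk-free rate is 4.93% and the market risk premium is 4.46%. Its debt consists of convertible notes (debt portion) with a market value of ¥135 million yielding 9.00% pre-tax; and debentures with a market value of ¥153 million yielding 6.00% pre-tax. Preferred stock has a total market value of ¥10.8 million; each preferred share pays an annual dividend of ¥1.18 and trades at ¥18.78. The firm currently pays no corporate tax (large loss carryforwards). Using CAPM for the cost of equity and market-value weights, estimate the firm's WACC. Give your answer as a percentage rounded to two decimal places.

Cost of equity via CAPM: Re = 4.93% + 1.97 × 4.46% = 13.7162%.
Cost of preferred: Rp = 1.18 / 18.78 = 6.2833%.
Market value of equity E = 125.14 × 1.38m = 172.6932m.
Total capital V = 172.6932 + 10.8 + 135 + 153 = 471.4932.
Equity: weight = 172.6932/471.4932 = 0.3663; cost = 13.7162%.
Preferred: weight = 10.8/471.4932 = 0.0229; cost = 6.2833%.
Convertible notes (debt portion): weight = 135/471.4932 = 0.2863; after-tax cost = 9% × (1 − 0%) = 9.0000%.
Debentures: weight = 153/471.4932 = 0.3245; after-tax cost = 6% × (1 − 0%) = 6.0000%.
WACC = 0.3663 × 13.7162% + 0.0229 × 6.2833% + 0.2863 × 9.0000% + 0.3245 × 6.0000% = 9.6917%.

9.69%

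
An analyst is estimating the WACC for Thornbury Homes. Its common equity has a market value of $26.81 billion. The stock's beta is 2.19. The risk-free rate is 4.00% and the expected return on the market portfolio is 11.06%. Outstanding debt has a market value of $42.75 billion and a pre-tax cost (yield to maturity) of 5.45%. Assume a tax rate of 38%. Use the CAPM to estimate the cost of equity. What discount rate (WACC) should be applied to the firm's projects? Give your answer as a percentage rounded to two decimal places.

9.58%

Market risk premium = 11.06% − 4.0% = 7.06%.
Cost of equity via CAPM: Re = 4.0% + 2.19 × 7.06% = 19.4614%.
Total capital V = 26.81 + 42.75 = 69.56.
Equity: weight = 26.81/69.56 = 0.3854; cost = 19.4614%.
Debt: weight = 42.75/69.56 = 0.6146; after-tax cost = 5.45% × (1 − 38%) = 3.3790%.
WACC = 0.3854 × 19.4614% + 0.6146 × 3.3790% = 9.5775%.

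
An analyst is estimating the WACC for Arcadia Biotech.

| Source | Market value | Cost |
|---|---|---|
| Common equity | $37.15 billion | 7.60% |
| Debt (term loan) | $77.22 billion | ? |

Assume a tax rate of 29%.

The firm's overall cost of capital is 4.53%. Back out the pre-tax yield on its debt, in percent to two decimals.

Total capital V = 37.15 + 77.22 = 114.37.
Equity weight = 37.15/114.37 = 0.3248.
Term loan weight = 77.22/114.37 = 0.6752.
Equity contribution = 0.3248 × 7.6% = 2.4687%.
Remaining for debt = 4.53% − 2.4687% = 2.0613%.
Rd × (1 − 29%) × 0.6752 = 2.0613%  ⇒  Rd = 4.3001%.

4.30%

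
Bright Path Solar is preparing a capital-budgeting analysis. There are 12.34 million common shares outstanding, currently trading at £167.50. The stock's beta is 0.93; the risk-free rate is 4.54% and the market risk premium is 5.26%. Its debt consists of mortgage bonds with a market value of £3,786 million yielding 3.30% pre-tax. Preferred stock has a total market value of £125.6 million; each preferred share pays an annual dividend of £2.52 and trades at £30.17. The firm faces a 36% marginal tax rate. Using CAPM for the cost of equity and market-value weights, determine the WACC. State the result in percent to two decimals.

Cost of equity via CAPM: Re = 4.54% + 0.93 × 5.26% = 9.4318%.
Cost of preferred: Rp = 2.52 / 30.17 = 8.3527%.
Market value of equity E = 167.5 × 12.34m = 2066.95m.
Total capital V = 2066.95 + 125.6 + 3786 = 5978.55.
Equity: weight = 2066.95/5978.55 = 0.3457; cost = 9.4318%.
Preferred: weight = 125.6/5978.55 = 0.0210; cost = 8.3527%.
Mortgage bonds: weight = 3786/5978.55 = 0.6333; after-tax cost = 3.3% × (1 − 36%) = 2.1120%.
WACC = 0.3457 × 9.4318% + 0.0210 × 8.3527% + 0.6333 × 2.1120% = 4.7738%.

4.77%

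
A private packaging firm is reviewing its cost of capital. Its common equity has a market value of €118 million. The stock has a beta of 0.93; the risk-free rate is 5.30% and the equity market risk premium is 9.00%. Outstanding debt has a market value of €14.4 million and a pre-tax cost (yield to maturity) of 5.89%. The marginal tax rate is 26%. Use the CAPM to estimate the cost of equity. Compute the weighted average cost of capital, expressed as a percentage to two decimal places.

Cost of equity via CAPM: Re = 5.3% + 0.93 × 9.0% = 13.6700%.
Total capital V = 118 + 14.4 = 132.4.
Equity: weight = 118/132.4 = 0.8912; cost = 13.67%.
Debt: weight = 14.4/132.4 = 0.1088; after-tax cost = 5.89% × (1 − 26%) = 4.3586%.
WACC = 0.8912 × 13.6700% + 0.1088 × 4.3586% = 12.6573%.

12.66%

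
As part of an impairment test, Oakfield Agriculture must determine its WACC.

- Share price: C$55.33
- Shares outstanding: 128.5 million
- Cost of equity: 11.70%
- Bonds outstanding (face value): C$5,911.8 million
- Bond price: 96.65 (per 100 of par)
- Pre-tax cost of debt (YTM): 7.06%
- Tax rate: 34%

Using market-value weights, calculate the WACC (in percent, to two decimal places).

Market value of equity E = 55.33 × 128.5m = 7109.905m. Market value of debt D = 5911.8m × 96.65/100 = 5713.7547m.
Total capital V = 7109.905 + 5713.7547 = 12823.6597.
Equity: weight = 7109.905/12823.6597 = 0.5544; cost = 11.7%.
Bonds outstanding: weight = 5713.7547/12823.6597 = 0.4456; after-tax cost = 7.06% × (1 − 34%) = 4.6596%.
WACC = 0.5544 × 11.7000% + 0.4456 × 4.6596% = 8.5631%.

8.56%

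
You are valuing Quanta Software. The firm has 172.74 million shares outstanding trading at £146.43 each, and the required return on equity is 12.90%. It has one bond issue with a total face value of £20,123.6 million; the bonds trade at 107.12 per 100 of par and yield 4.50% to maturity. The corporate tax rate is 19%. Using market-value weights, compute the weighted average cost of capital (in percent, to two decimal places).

Market value of equity E = 146.43 × 172.74m = 25294.3182m. Market value of debt D = 20123.6m × 107.12/100 = 21556.40032m.
Total capital V = 25294.3182 + 21556.40032 = 46850.71852.
Equity: weight = 25294.3182/46850.71852 = 0.5399; cost = 12.9%.
Bonds outstanding: weight = 21556.40032/46850.71852 = 0.4601; after-tax cost = 4.5% × (1 − 19%) = 3.6450%.
WACC = 0.5399 × 12.9000% + 0.4601 × 3.6450% = 8.6417%.

8.64%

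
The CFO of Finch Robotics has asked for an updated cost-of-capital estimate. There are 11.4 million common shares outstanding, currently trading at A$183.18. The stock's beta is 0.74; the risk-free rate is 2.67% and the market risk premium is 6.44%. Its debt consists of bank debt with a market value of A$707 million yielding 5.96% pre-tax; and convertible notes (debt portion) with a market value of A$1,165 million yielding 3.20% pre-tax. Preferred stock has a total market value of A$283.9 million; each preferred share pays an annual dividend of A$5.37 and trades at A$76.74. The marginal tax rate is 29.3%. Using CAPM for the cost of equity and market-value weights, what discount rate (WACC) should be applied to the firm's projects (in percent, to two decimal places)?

Cost of equity via CAPM: Re = 2.67% + 0.74 × 6.44% = 7.4356%.
Cost of preferred: Rp = 5.37 / 76.74 = 6.9977%.
Market value of equity E = 183.18 × 11.4m = 2088.252m.
Total capital V = 2088.252 + 283.9 + 707 + 1165 = 4244.152.
Equity: weight = 2088.252/4244.152 = 0.4920; cost = 7.4356%.
Preferred: weight = 283.9/4244.152 = 0.0669; cost = 6.9977%.
Bank debt: weight = 707/4244.152 = 0.1666; after-tax cost = 5.96% × (1 − 29.3%) = 4.2137%.
Convertible notes (debt portion): weight = 1165/4244.152 = 0.2745; after-tax cost = 3.2% × (1 − 29.3%) = 2.2624%.
WACC = 0.4920 × 7.4356% + 0.0669 × 6.9977% + 0.1666 × 4.2137% + 0.2745 × 2.2624% = 5.4496%.

5.45%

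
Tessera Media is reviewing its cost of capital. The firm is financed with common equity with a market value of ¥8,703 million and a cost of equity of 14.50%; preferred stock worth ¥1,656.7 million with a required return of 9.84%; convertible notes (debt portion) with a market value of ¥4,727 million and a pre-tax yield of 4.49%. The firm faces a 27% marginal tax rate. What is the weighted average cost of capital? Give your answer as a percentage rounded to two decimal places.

Total capital V = 8703 + 1656.7 + 4727 = 15086.7.
Equity: weight = 8703/15086.7 = 0.5769; cost = 14.5%.
Preferred: weight = 1656.7/15086.7 = 0.1098; cost = 9.84%.
Convertible notes (debt portion): weight = 4727/15086.7 = 0.3133; after-tax cost = 4.49% × (1 − 27%) = 3.2777%.
WACC = 0.5769 × 14.5000% + 0.1098 × 9.8400% + 0.3133 × 3.2777% = 10.4721%.

10.47%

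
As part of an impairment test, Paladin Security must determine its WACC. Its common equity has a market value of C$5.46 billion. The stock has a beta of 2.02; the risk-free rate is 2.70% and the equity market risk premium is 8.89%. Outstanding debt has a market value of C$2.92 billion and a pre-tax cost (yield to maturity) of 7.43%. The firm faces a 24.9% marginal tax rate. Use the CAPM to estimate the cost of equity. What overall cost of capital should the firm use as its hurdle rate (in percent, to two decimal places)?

Cost of equity via CAPM: Re = 2.7% + 2.02 × 8.89% = 20.6578%.
Total capital V = 5.46 + 2.92 = 8.38.
Equity: weight = 5.46/8.38 = 0.6516; cost = 20.6578%.
Debt: weight = 2.92/8.38 = 0.3484; after-tax cost = 7.43% × (1 − 24.9%) = 5.5799%.
WACC = 0.6516 × 20.6578% + 0.3484 × 5.5799% = 15.4039%.

15.40%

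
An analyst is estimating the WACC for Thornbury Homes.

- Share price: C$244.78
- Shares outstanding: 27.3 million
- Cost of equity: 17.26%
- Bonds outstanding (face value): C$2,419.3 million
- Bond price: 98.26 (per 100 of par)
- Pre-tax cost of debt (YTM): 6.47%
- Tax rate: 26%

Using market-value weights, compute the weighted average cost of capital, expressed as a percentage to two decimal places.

13.99%

Market value of equity E = 244.78 × 27.3m = 6682.494m. Market value of debt D = 2419.3m × 98.26/100 = 2377.20418m.
Total capital V = 6682.494 + 2377.20418 = 9059.69818.
Equity: weight = 6682.494/9059.69818 = 0.7376; cost = 17.26%.
Bonds outstanding: weight = 2377.20418/9059.69818 = 0.2624; after-tax cost = 6.47% × (1 − 26%) = 4.7878%.
WACC = 0.7376 × 17.2600% + 0.2624 × 4.7878% = 13.9874%.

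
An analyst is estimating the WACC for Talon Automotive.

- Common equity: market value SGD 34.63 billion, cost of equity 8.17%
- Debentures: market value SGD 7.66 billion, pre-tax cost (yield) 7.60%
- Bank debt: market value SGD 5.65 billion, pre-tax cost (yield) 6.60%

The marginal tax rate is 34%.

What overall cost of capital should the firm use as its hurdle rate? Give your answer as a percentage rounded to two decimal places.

7.22%

Total capital V = 34.63 + 7.66 + 5.65 = 47.94.
Equity: weight = 34.63/47.94 = 0.7224; cost = 8.17%.
Debentures: weight = 7.66/47.94 = 0.1598; after-tax cost = 7.6% × (1 − 34%) = 5.0160%.
Bank debt: weight = 5.65/47.94 = 0.1179; after-tax cost = 6.6% × (1 − 34%) = 4.3560%.
WACC = 0.7224 × 8.1700% + 0.1598 × 5.0160% + 0.1179 × 4.3560% = 7.2165%.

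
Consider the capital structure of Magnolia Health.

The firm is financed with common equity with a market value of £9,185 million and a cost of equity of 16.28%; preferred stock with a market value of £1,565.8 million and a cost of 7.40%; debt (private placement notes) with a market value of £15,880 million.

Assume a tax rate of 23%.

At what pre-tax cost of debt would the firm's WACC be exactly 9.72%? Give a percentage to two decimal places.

7.99%

Total capital V = 9185 + 1565.8 + 15880 = 26630.8.
Equity weight = 9185/26630.8 = 0.3449.
Preferred weight = 1565.8/26630.8 = 0.0588.
Private placement notes weight = 15880/26630.8 = 0.5963.
Equity contribution = 0.3449 × 16.28% = 5.6150%.
Preferred contribution = 0.0588 × 7.4% = 0.4351%.
Remaining for debt = 9.72% − 6.0501% = 3.6699%.
Rd × (1 − 23%) × 0.5963 = 3.6699%  ⇒  Rd = 7.9928%.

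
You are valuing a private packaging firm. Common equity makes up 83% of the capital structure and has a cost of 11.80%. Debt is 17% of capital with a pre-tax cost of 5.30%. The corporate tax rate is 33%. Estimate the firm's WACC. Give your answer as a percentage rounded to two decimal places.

10.40%

After-tax cost of debt = 5.3% × (1 − 33%) = 3.5510%.
WACC = 0.830 × 11.8000% + 0.170 × 3.5510% = 10.3977%.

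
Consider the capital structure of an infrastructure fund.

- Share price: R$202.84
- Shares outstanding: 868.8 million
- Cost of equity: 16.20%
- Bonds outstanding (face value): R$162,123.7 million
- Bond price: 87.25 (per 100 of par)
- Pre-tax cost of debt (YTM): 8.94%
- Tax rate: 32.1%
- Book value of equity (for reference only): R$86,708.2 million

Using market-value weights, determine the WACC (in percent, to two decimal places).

11.69%

Market value of equity E = 202.84 × 868.8m = 176227.392m. Market value of debt D = 162123.7m × 87.25/100 = 141452.92825m.
Total capital V = 176227.392 + 141452.92825 = 317680.32025.
Equity: weight = 176227.392/317680.32025 = 0.5547; cost = 16.2%.
Bonds outstanding: weight = 141452.92825/317680.32025 = 0.4453; after-tax cost = 8.94% × (1 − 32.1%) = 6.0703%.
WACC = 0.5547 × 16.2000% + 0.4453 × 6.0703% = 11.6895%.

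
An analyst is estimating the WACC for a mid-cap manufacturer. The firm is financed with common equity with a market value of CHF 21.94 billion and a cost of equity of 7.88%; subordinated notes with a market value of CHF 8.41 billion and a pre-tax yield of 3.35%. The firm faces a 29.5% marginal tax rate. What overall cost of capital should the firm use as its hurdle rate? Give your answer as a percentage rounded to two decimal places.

6.35%

Total capital V = 21.94 + 8.41 = 30.35.
Equity: weight = 21.94/30.35 = 0.7229; cost = 7.88%.
Subordinated notes: weight = 8.41/30.35 = 0.2771; after-tax cost = 3.35% × (1 − 29.5%) = 2.3618%.
WACC = 0.7229 × 7.8800% + 0.2771 × 2.3618% = 6.3509%.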